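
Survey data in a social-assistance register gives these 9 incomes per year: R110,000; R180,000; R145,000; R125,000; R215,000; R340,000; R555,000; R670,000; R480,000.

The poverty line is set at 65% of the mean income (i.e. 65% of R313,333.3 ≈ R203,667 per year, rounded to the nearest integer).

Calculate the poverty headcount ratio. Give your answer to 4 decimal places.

0.4444

4 of the 9 workers have income below R203,667.
H = 4/9 = 0.4444.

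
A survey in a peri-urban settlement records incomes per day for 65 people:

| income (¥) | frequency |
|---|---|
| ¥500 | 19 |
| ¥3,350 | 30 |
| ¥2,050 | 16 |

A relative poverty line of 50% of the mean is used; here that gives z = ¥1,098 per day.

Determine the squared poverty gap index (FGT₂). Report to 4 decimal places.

Below z: 19×¥500 (q = 19 of N = 65).
Gap ratios (z−y)/z: (1098−500)/1098 = 0.5446 (×19).
Squared: 0.2966 (×19).
Sum = 5.635744; P₂ = 5.635744 / 65 = 0.0867.

0.0867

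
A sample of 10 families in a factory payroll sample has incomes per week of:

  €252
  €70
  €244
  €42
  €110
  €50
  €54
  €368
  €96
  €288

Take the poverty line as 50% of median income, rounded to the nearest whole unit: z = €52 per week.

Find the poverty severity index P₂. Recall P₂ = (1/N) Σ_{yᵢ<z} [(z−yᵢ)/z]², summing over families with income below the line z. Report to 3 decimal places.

0.004

Poor units: €42, €50 (q = 2 of N = 10).
Shortfall ratios: (52−42)/52 = 0.1923; (52−50)/52 = 0.0385.
Squared: 0.0370; 0.0015.
Sum = 0.038462; P₂ = 0.038462 / 10 = 0.004.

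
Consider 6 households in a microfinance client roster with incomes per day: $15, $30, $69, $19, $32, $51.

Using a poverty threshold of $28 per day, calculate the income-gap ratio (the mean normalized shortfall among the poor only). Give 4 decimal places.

Poor units: $15, $19 (q = 2 of N = 6).
Shortfall ratios (z−y)/z: 0.4643, 0.3214; sum = 0.785714.
I averages over the q = 2 poor units only: 0.785714 / 2 = 0.3929.

0.3929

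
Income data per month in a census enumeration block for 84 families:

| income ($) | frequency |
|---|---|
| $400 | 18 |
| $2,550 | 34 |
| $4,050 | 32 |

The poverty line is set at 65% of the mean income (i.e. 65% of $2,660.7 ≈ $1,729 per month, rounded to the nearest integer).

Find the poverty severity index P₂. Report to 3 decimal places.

0.127

Poor units: 18×$400 (q = 18 of N = 84).
Relative gaps: (1729−400)/1729 = 0.7687 (×18).
Squared: 0.5908 (×18).
Sum = 10.634877; P₂ = 10.634877 / 84 = 0.127.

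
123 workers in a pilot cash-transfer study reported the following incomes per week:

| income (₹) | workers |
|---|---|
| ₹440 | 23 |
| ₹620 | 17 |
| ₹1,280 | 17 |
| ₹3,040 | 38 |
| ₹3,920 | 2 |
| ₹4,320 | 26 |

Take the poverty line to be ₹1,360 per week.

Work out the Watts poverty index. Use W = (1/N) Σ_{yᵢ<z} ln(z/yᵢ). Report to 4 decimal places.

0.3280

Below z: 23×₹440, 17×₹620, 17×₹1,280 (q = 57 of N = 123).
ln(z/y) terms: ln(1360/440) = 1.1285 (×23); ln(1360/620) = 0.7855 (×17); ln(1360/1280) = 0.0606 (×17).
W = 40.339168 / 123 = 0.3280.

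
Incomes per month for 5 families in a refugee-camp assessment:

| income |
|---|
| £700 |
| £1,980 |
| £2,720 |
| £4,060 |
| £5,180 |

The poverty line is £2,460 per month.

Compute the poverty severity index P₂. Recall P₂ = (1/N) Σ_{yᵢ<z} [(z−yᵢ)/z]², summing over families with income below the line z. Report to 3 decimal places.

0.110

Incomes under z: £700, £1,980 (q = 2 of N = 5).
Normalized shortfalls: (2460−700)/2460 = 0.7154; (2460−1980)/2460 = 0.1951.
Squared: 0.5119; 0.0381.
Sum = 0.549937; P₂ = 0.549937 / 5 = 0.110.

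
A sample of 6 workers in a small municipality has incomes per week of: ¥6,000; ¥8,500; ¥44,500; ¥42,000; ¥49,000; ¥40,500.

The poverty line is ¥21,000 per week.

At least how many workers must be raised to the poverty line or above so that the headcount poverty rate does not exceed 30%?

Currently q = 2 of N = 6 are below the line (H = 0.333).
A headcount ratio of at most 30% allows at most ⌊0.30 × 6⌋ = 1 poor workers.
So at least 2 − 1 = 1 must be lifted.

1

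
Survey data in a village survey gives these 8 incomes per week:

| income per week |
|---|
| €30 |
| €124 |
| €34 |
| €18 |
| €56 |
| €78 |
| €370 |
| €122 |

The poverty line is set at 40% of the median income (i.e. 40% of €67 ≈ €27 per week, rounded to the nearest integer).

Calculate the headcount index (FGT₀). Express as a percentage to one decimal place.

1 of the 8 individuals have income below €27.
H = 1/8 = 12.5%.

12.5%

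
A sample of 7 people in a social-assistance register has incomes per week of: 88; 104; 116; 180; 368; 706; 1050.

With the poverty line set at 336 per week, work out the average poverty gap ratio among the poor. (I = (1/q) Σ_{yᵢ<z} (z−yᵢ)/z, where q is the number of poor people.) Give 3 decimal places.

0.637

Poor units: 88, 104, 116, 180 (q = 4 of N = 7).
Relative gaps: 0.7381, 0.6905, 0.6548, 0.4643; sum = 2.547619.
I averages over the q = 4 poor units only: 2.547619 / 4 = 0.637.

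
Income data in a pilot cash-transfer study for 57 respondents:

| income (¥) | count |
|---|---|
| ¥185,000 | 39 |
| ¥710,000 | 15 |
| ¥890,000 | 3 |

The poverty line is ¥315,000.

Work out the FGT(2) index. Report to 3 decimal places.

0.117

Below z: 39×¥185,000 (q = 39 of N = 57).
Gap ratios (z−y)/z: (315000−185000)/315000 = 0.4127 (×39).
Squared: 0.1703 (×39).
Sum = 6.642479; P₂ = 6.642479 / 57 = 0.117.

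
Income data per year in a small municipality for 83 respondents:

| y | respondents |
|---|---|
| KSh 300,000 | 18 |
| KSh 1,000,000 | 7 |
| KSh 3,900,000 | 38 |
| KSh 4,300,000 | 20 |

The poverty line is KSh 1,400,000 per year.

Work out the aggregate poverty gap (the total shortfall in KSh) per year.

KSh 22,600,000

Below z: 18×KSh 300,000, 7×KSh 1,000,000 (q = 25 of N = 83).
Individual gaps: 18×(1400000−300000) = 19800000; 7×(1400000−1000000) = 2800000.
Aggregate gap = KSh 22,600,000.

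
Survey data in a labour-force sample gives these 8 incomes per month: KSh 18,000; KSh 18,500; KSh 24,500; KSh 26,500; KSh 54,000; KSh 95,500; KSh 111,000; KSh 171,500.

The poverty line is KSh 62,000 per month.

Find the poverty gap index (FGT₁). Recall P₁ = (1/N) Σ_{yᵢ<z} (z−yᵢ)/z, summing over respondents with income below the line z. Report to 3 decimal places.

Poor units: KSh 18,000, KSh 18,500, KSh 24,500, KSh 26,500, KSh 54,000 (q = 5 of N = 8).
Relative gaps: (62000−18000)/62000 = 0.7097; (62000−18500)/62000 = 0.7016; (62000−24500)/62000 = 0.6048; (62000−26500)/62000 = 0.5726; (62000−54000)/62000 = 0.1290.
Σ = 2.717742. Dividing by the full population N = 8 gives P₁ = 0.340.

0.340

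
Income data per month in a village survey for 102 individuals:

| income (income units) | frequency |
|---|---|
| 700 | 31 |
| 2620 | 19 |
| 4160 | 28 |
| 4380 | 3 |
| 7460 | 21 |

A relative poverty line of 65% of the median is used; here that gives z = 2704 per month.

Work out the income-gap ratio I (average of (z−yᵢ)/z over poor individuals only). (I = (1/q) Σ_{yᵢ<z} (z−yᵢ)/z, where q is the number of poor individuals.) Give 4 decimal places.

Poor units: 31×700, 19×2620 (q = 50 of N = 102).
Shortfall ratios (z−y)/z: 0.7411 (×31), 0.0311 (×19); sum = 23.565089.
The income-gap ratio divides by q (the poor only): 23.565089 / 50 = 0.4713.

0.4713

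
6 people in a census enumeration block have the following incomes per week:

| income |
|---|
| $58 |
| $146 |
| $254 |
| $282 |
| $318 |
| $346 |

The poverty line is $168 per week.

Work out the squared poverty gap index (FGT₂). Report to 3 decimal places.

Incomes under z: $58, $146 (q = 2 of N = 6).
Gap ratios (z−y)/z: (168−58)/168 = 0.6548; (168−146)/168 = 0.1310.
Squared: 0.4287; 0.0171.
Sum = 0.445862; P₂ = 0.445862 / 6 = 0.074.

0.074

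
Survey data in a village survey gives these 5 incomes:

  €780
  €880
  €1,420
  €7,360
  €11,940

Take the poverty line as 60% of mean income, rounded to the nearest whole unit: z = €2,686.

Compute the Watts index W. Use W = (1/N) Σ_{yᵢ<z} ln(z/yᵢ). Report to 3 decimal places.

Below the line: €780, €880, €1,420 (q = 3 of N = 5).
ln(z/y) terms: ln(2686/780) = 1.2365; ln(2686/880) = 1.1159; ln(2686/1420) = 0.6374.
W = 2.989797 / 5 = 0.598.

0.598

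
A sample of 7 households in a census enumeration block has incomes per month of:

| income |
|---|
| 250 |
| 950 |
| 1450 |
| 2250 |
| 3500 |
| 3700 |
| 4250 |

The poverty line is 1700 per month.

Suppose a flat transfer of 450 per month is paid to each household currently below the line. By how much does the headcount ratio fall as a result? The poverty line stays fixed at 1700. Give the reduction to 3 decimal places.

0.143

Before: below the line — 250, 950, 1450; headcount ratio = 0.42857.
After the 450 transfer: below the line — 700, 1400; headcount ratio = 0.28571.
Reduction = 0.42857 − 0.28571 = 0.143.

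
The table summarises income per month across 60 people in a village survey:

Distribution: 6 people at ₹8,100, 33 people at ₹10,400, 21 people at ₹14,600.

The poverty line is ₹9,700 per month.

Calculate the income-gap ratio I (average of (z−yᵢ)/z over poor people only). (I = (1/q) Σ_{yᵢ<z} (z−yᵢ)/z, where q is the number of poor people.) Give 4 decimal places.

0.1649

Poor units: 6×₹8,100 (q = 6 of N = 60).
Shortfall ratios (z−y)/z: 0.1649 (×6); sum = 0.989691.
The income-gap ratio divides by q (the poor only): 0.989691 / 6 = 0.1649.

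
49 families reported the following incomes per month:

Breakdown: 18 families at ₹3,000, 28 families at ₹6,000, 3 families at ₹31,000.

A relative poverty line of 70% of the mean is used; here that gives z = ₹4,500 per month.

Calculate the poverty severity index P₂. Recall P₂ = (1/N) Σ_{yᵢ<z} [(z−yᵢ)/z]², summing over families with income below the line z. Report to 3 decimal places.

0.041

Below the line: 18×₹3,000 (q = 18 of N = 49).
Shortfall ratios: (4500−3000)/4500 = 0.3333 (×18).
Squared: 0.1111 (×18).
Sum = 2.000000; P₂ = 2.000000 / 49 = 0.041.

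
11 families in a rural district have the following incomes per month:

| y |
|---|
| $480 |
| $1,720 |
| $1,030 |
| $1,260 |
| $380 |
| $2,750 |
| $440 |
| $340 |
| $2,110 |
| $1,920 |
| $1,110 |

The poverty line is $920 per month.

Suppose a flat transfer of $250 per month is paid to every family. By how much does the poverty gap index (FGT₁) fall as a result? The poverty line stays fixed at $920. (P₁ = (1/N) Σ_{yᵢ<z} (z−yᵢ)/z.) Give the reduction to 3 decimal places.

0.099

Before: below the line — $340, $380, $440, $480; poverty gap index (FGT₁) = 0.20158.
After the $250 transfer: below the line — $590, $630, $690, $730; poverty gap index (FGT₁) = 0.10277.
Reduction = 0.20158 − 0.10277 = 0.099.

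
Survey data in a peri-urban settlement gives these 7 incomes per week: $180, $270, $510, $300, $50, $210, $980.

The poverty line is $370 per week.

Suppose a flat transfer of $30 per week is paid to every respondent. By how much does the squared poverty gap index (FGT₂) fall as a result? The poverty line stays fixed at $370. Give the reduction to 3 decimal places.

0.048

Before: below the line — $50, $180, $210, $270, $300; squared poverty gap index (FGT₂) = 0.18679.
After the $30 transfer: below the line — $80, $210, $240, $300, $330; squared poverty gap index (FGT₂) = 0.13889.
Reduction = 0.18679 − 0.13889 = 0.048.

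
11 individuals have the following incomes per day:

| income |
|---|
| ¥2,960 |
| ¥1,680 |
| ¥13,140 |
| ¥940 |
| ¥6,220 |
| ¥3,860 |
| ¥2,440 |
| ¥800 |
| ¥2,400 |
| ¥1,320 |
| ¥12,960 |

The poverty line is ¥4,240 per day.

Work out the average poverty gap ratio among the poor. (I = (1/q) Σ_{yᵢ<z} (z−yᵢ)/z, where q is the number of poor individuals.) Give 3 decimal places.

Incomes under z: ¥800, ¥940, ¥1,320, ¥1,680, ¥2,400, ¥2,440, ¥2,960, ¥3,860 (q = 8 of N = 11).
Shortfall ratios (z−y)/z: 0.8113, 0.7783, 0.6887, 0.6038, 0.4340, 0.4245, 0.3019, 0.0896; sum = 4.132075.
I averages over the q = 8 poor units only: 4.132075 / 8 = 0.517.

0.517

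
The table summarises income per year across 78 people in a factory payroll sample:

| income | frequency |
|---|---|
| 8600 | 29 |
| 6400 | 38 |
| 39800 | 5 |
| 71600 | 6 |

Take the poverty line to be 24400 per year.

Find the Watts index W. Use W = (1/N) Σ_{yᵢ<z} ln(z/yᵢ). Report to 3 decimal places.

1.040

Below z: 38×6400, 29×8600 (q = 67 of N = 78).
ln(z/y) terms: ln(24400/6400) = 1.3383 (×38); ln(24400/8600) = 1.0428 (×29).
W = 81.096642 / 78 = 1.040.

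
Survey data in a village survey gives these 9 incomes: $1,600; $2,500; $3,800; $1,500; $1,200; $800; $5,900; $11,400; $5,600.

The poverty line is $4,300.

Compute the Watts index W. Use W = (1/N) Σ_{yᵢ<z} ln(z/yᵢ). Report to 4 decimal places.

Below z: $800, $1,200, $1,500, $1,600, $2,500, $3,800 (q = 6 of N = 9).
Log gaps: ln(4300/800) = 1.6818; ln(4300/1200) = 1.2763; ln(4300/1500) = 1.0531; ln(4300/1600) = 0.9886; ln(4300/2500) = 0.5423; ln(4300/3800) = 0.1236.
W = 5.665752 / 9 = 0.6295.

0.6295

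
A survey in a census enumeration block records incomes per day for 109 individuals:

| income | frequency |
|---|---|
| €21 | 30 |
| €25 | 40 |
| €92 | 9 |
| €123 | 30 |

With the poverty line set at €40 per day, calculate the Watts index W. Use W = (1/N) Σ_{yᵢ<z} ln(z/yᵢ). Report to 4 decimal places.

Below the line: 30×€21, 40×€25 (q = 70 of N = 109).
ln(z/y) terms: ln(40/21) = 0.6444 (×30); ln(40/25) = 0.4700 (×40).
W = 38.130856 / 109 = 0.3498.

0.3498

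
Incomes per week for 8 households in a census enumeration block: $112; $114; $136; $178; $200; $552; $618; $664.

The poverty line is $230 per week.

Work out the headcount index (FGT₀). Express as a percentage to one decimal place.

62.5%

5 of the 8 households have income below $230.
H = 5/8 = 62.5%.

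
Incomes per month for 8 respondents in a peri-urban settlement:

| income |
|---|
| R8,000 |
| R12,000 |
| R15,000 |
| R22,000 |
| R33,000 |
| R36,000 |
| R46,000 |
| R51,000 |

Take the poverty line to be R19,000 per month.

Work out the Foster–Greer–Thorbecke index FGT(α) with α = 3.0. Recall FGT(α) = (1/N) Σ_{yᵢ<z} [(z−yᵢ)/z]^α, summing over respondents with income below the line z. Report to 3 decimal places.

0.032

Below the line: R8,000, R12,000, R15,000 (q = 3 of N = 8).
Shortfall ratios: (19000−8000)/19000 = 0.5789; (19000−12000)/19000 = 0.3684; (19000−15000)/19000 = 0.2105.
Raised to α = 3.0: 0.19405; 0.05001; 0.00933.
Sum = 0.253390; FGT(3.0) = 0.253390 / 8 = 0.032.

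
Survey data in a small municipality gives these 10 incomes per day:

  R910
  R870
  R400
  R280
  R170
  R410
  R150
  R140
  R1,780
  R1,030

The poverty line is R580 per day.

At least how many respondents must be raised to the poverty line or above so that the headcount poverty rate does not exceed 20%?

4

6 of the 10 respondents are poor, so H = 6/10 = 0.600.
A headcount ratio of at most 20% allows at most ⌊0.20 × 10⌋ = 2 poor respondents.
So at least 6 − 2 = 4 must be lifted.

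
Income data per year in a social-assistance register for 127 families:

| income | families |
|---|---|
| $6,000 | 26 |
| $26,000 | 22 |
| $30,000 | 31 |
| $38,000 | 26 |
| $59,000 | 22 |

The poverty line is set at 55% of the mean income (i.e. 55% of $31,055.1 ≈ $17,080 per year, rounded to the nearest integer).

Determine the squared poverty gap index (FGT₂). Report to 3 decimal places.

0.086

Below the line: 26×$6,000 (q = 26 of N = 127).
Relative gaps: (17080−6000)/17080 = 0.6487 (×26).
Squared: 0.4208 (×26).
Sum = 10.941507; P₂ = 10.941507 / 127 = 0.086.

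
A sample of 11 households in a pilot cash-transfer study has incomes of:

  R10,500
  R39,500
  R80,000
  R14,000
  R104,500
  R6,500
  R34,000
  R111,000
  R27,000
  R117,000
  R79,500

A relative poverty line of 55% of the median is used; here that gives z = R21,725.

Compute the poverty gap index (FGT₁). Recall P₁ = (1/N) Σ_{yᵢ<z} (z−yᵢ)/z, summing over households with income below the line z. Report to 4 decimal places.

0.1430

Incomes under z: R6,500, R10,500, R14,000 (q = 3 of N = 11).
Shortfall ratios: (21725−6500)/21725 = 0.7008; (21725−10500)/21725 = 0.5167; (21725−14000)/21725 = 0.3556.
Σ = 1.573072. Dividing by the full population N = 11 gives P₁ = 0.1430.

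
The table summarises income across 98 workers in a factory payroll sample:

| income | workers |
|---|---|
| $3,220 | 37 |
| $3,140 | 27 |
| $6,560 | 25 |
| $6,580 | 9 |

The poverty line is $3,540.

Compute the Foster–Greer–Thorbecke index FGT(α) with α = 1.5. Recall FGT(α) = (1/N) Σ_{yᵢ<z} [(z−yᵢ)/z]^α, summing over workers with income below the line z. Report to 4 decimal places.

0.0207

Poor units: 27×$3,140, 37×$3,220 (q = 64 of N = 98).
Normalized shortfalls: (3540−3140)/3540 = 0.1130 (×27); (3540−3220)/3540 = 0.0904 (×37).
Raised to α = 1.5: 0.03798 (×27); 0.02718 (×37).
Sum = 2.031123; FGT(1.5) = 2.031123 / 98 = 0.0207.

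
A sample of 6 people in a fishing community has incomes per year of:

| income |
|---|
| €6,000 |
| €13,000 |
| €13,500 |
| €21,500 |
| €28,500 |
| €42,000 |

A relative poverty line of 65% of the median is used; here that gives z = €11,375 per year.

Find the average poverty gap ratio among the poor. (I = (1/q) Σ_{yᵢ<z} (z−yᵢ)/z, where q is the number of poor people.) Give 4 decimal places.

Poor units: €6,000 (q = 1 of N = 6).
Shortfall ratios (z−y)/z: 0.4725; sum = 0.472527.
The income-gap ratio divides by q (the poor only): 0.472527 / 1 = 0.4725.

0.4725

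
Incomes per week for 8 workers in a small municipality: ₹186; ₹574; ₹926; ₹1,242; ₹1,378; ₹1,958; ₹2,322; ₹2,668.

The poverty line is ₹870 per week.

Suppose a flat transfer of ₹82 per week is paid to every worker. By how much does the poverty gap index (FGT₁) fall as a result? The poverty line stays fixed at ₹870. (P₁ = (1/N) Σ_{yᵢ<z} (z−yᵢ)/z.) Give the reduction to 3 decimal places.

Before: below the line — ₹186, ₹574; poverty gap index (FGT₁) = 0.14080.
After the ₹82 transfer: below the line — ₹268, ₹656; poverty gap index (FGT₁) = 0.11724.
Reduction = 0.14080 − 0.11724 = 0.024.

0.024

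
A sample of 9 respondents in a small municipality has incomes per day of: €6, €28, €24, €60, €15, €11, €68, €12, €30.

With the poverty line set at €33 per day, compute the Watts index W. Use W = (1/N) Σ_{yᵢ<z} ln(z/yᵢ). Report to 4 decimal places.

Incomes under z: €6, €11, €12, €15, €24, €28, €30 (q = 7 of N = 9).
Log gaps: ln(33/6) = 1.7047; ln(33/11) = 1.0986; ln(33/12) = 1.0116; ln(33/15) = 0.7885; ln(33/24) = 0.3185; ln(33/28) = 0.1643; ln(33/30) = 0.0953.
W = 5.181486 / 9 = 0.5757.

0.5757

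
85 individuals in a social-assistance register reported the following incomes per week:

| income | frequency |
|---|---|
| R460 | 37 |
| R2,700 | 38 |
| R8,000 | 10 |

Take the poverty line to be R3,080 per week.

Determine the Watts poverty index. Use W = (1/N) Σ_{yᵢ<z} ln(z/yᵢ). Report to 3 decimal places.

0.887

Below z: 37×R460, 38×R2,700 (q = 75 of N = 85).
Log gaps: ln(3080/460) = 1.9015 (×37); ln(3080/2700) = 0.1317 (×38).
W = 75.357718 / 85 = 0.887.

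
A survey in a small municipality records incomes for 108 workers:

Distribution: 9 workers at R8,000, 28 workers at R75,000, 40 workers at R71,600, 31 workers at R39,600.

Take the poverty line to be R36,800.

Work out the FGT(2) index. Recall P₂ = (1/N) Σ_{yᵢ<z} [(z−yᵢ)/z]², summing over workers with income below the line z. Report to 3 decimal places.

Poor units: 9×R8,000 (q = 9 of N = 108).
Shortfall ratios: (36800−8000)/36800 = 0.7826 (×9).
Squared: 0.6125 (×9).
Sum = 5.512287; P₂ = 5.512287 / 108 = 0.051.

0.051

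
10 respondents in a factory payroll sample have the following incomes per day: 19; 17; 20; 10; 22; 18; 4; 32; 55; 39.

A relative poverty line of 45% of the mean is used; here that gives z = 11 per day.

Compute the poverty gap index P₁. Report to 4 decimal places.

0.0727

Below the line: 4, 10 (q = 2 of N = 10).
Shortfall ratios: (11−4)/11 = 0.6364; (11−10)/11 = 0.0909.
Sum of shortfalls = 0.727273; P₁ averages over all N: 0.727273 / 10 = 0.0727.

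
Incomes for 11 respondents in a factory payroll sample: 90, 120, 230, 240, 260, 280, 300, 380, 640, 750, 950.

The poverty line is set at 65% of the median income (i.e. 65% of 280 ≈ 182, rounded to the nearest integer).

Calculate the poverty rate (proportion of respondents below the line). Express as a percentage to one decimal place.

2 of the 11 respondents have income below 182.
H = 2/11 = 18.2%.

18.2%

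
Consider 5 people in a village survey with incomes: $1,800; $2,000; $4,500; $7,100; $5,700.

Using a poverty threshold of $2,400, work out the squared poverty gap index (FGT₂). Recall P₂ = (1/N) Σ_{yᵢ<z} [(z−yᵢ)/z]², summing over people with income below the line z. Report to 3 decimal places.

Below the line: $1,800, $2,000 (q = 2 of N = 5).
Normalized shortfalls: (2400−1800)/2400 = 0.2500; (2400−2000)/2400 = 0.1667.
Squared: 0.0625; 0.0278.
Sum = 0.090278; P₂ = 0.090278 / 5 = 0.018.

0.018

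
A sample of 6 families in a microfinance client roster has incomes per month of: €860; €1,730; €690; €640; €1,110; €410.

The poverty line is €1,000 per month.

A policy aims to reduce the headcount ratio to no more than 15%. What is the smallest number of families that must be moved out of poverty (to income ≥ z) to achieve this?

Currently q = 4 of N = 6 are below the line (H = 0.667).
A headcount ratio of at most 15% allows at most ⌊0.15 × 6⌋ = 0 poor families.
So at least 4 − 0 = 4 must be lifted.

4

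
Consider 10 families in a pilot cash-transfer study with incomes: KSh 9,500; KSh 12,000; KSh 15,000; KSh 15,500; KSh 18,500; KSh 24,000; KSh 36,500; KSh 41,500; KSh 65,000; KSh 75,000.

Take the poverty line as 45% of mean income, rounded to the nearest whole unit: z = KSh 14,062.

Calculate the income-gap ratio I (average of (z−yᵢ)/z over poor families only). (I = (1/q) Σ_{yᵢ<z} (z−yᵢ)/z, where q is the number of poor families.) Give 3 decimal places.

0.236

Below z: KSh 9,500, KSh 12,000 (q = 2 of N = 10).
Shortfall ratios (z−y)/z: 0.3244, 0.1466; sum = 0.471057.
The income-gap ratio divides by q (the poor only): 0.471057 / 2 = 0.236.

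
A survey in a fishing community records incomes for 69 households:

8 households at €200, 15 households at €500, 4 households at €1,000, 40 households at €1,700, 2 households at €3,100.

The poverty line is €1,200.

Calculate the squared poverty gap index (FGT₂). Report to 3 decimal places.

Below z: 8×€200, 15×€500, 4×€1,000 (q = 27 of N = 69).
Gap ratios (z−y)/z: (1200−200)/1200 = 0.8333 (×8); (1200−500)/1200 = 0.5833 (×15); (1200−1000)/1200 = 0.1667 (×4).
Squared: 0.6944 (×8); 0.3403 (×15); 0.0278 (×4).
Sum = 10.770833; P₂ = 10.770833 / 69 = 0.156.

0.156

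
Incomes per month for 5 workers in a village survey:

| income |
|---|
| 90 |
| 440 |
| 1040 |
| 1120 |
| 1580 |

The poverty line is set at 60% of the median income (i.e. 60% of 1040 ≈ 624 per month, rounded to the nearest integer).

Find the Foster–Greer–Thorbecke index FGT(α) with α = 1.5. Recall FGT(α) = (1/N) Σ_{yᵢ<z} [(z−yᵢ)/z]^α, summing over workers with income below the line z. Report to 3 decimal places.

Below z: 90, 440 (q = 2 of N = 5).
Shortfall ratios: (624−90)/624 = 0.8558; (624−440)/624 = 0.2949.
Raised to α = 1.5: 0.79165; 0.16012.
Sum = 0.951775; FGT(1.5) = 0.951775 / 5 = 0.190.

0.190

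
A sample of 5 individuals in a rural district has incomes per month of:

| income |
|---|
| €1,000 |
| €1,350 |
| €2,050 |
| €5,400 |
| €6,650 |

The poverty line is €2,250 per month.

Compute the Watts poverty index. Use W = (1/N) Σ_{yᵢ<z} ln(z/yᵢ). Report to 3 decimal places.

Incomes under z: €1,000, €1,350, €2,050 (q = 3 of N = 5).
Log gaps: ln(2250/1000) = 0.8109; ln(2250/1350) = 0.5108; ln(2250/2050) = 0.0931.
W = 1.414846 / 5 = 0.283.

0.283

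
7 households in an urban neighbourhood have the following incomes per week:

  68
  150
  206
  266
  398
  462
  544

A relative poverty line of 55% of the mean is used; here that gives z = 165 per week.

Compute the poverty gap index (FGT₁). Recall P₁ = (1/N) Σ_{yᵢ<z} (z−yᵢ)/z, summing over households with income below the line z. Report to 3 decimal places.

Below z: 68, 150 (q = 2 of N = 7).
Normalized shortfalls: (165−68)/165 = 0.5879; (165−150)/165 = 0.0909.
Σ = 0.678788. Dividing by the full population N = 7 gives P₁ = 0.097.

0.097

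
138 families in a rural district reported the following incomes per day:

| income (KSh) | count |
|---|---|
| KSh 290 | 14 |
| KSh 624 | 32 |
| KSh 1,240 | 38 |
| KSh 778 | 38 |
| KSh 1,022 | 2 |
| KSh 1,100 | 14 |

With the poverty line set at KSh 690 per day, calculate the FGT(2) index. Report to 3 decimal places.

Incomes under z: 14×KSh 290, 32×KSh 624 (q = 46 of N = 138).
Relative gaps: (690−290)/690 = 0.5797 (×14); (690−624)/690 = 0.0957 (×32).
Squared: 0.3361 (×14); 0.0091 (×32).
Sum = 4.997673; P₂ = 4.997673 / 138 = 0.036.

0.036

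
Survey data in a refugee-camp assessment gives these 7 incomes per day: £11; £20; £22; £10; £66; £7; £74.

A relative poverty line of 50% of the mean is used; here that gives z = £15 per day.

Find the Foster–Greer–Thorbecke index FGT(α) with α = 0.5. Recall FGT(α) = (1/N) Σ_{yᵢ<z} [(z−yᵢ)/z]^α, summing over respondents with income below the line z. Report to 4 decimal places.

Incomes under z: £7, £10, £11 (q = 3 of N = 7).
Relative gaps: (15−7)/15 = 0.5333; (15−10)/15 = 0.3333; (15−11)/15 = 0.2667.
Raised to α = 0.5: 0.73030; 0.57735; 0.51640.
Sum = 1.824045; FGT(0.5) = 1.824045 / 7 = 0.2606.

0.2606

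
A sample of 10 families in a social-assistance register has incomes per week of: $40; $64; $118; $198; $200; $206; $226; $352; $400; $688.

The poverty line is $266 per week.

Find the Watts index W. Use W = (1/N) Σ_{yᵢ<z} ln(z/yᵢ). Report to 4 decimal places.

Poor units: $40, $64, $118, $198, $200, $206, $226 (q = 7 of N = 10).
Log gaps: ln(266/40) = 1.8946; ln(266/64) = 1.4246; ln(266/118) = 0.8128; ln(266/198) = 0.2952; ln(266/200) = 0.2852; ln(266/206) = 0.2556; ln(266/226) = 0.1630.
W = 5.131031 / 10 = 0.5131.

0.5131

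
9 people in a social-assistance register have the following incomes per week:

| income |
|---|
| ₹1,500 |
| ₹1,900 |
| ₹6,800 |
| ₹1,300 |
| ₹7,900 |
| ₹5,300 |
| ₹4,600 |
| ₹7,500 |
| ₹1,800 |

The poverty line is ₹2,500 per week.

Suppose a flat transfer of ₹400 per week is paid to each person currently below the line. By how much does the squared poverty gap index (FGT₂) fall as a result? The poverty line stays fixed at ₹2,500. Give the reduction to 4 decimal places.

0.0384

Before: below the line — ₹1,300, ₹1,500, ₹1,800, ₹1,900; squared poverty gap index (FGT₂) = 0.058489.
After the ₹400 transfer: below the line — ₹1,700, ₹1,900, ₹2,200, ₹2,300; squared poverty gap index (FGT₂) = 0.020089.
Reduction = 0.058489 − 0.020089 = 0.0384.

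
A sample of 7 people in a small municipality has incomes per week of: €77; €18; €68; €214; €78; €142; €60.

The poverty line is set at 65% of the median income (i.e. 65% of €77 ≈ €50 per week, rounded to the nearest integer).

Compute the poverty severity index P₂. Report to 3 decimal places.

Below the line: €18 (q = 1 of N = 7).
Relative gaps: (50−18)/50 = 0.6400.
Squared: 0.4096.
Sum = 0.409600; P₂ = 0.409600 / 7 = 0.059.

0.059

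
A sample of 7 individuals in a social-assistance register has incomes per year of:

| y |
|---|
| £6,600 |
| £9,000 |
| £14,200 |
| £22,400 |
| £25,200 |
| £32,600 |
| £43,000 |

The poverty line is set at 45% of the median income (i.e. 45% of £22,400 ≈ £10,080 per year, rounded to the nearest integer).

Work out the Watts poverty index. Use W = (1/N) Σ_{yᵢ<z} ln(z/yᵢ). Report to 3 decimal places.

Incomes under z: £6,600, £9,000 (q = 2 of N = 7).
ln(z/y) terms: ln(10080/6600) = 0.4235; ln(10080/9000) = 0.1133.
W = 0.536812 / 7 = 0.077.

0.077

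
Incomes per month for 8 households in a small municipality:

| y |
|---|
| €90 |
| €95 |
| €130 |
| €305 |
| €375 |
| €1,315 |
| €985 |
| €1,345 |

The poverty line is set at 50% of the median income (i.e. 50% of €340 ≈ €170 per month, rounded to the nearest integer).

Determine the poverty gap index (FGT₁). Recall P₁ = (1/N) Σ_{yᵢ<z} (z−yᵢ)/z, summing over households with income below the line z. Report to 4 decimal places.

0.1434

Below z: €90, €95, €130 (q = 3 of N = 8).
Normalized shortfalls: (170−90)/170 = 0.4706; (170−95)/170 = 0.4412; (170−130)/170 = 0.2353.
Sum of shortfalls = 1.147059; P₁ averages over all N: 1.147059 / 8 = 0.1434.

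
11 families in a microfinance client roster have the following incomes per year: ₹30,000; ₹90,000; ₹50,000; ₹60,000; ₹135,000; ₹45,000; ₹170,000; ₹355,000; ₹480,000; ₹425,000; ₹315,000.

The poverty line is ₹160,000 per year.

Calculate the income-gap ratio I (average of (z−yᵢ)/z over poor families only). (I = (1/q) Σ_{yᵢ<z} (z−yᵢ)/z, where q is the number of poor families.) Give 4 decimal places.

Below the line: ₹30,000, ₹45,000, ₹50,000, ₹60,000, ₹90,000, ₹135,000 (q = 6 of N = 11).
Shortfall ratios (z−y)/z: 0.8125, 0.7188, 0.6875, 0.6250, 0.4375, 0.1562; sum = 3.437500.
I averages over the q = 6 poor units only: 3.437500 / 6 = 0.5729.

0.5729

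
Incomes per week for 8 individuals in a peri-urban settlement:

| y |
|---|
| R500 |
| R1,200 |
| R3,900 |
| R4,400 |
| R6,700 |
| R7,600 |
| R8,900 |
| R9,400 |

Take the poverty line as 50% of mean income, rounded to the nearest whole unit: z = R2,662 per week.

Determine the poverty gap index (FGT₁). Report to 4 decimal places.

0.1702

Poor units: R500, R1,200 (q = 2 of N = 8).
Relative gaps: (2662−500)/2662 = 0.8122; (2662−1200)/2662 = 0.5492.
Σ = 1.361382. Dividing by the full population N = 8 gives P₁ = 0.1702.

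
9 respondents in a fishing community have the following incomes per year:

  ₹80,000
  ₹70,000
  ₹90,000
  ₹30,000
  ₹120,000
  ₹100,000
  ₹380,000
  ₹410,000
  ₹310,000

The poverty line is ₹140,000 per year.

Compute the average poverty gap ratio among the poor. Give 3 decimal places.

0.417

Below z: ₹30,000, ₹70,000, ₹80,000, ₹90,000, ₹100,000, ₹120,000 (q = 6 of N = 9).
Shortfall ratios (z−y)/z: 0.7857, 0.5000, 0.4286, 0.3571, 0.2857, 0.1429; sum = 2.500000.
The income-gap ratio divides by q (the poor only): 2.500000 / 6 = 0.417.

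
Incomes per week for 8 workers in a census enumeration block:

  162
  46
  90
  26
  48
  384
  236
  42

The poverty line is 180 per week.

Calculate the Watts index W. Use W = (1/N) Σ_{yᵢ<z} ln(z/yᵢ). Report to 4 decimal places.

Below z: 26, 42, 46, 48, 90, 162 (q = 6 of N = 8).
Log shortfalls: ln(180/26) = 1.9349; ln(180/42) = 1.4553; ln(180/46) = 1.3643; ln(180/48) = 1.3218; ln(180/90) = 0.6931; ln(180/162) = 0.1054.
W = 6.874727 / 8 = 0.8593.

0.8593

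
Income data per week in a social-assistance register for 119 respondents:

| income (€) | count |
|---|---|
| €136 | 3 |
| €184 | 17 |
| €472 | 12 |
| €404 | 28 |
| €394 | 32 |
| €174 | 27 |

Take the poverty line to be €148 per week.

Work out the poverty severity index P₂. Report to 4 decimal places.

Below z: 3×€136 (q = 3 of N = 119).
Normalized shortfalls: (148−136)/148 = 0.0811 (×3).
Squared: 0.0066 (×3).
Sum = 0.019722; P₂ = 0.019722 / 119 = 0.0002.

0.0002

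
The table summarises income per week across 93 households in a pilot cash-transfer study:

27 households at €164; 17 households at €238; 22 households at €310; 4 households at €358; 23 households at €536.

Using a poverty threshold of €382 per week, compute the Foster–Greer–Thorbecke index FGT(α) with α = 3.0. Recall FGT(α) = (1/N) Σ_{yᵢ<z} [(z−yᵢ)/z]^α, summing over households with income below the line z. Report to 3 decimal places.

0.065

Poor units: 27×€164, 17×€238, 22×€310, 4×€358 (q = 70 of N = 93).
Gap ratios (z−y)/z: (382−164)/382 = 0.5707 (×27); (382−238)/382 = 0.3770 (×17); (382−310)/382 = 0.1885 (×22); (382−358)/382 = 0.0628 (×4).
Raised to α = 3.0: 0.18586 (×27); 0.05357 (×17); 0.00670 (×22); 0.00025 (×4).
Sum = 6.077085; FGT(3.0) = 6.077085 / 93 = 0.065.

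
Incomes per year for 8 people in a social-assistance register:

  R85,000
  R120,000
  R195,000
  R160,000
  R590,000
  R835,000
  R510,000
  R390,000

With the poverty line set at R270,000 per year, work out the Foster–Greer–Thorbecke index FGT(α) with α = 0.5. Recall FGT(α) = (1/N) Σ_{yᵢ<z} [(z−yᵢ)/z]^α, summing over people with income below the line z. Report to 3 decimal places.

0.342

Below z: R85,000, R120,000, R160,000, R195,000 (q = 4 of N = 8).
Shortfall ratios: (270000−85000)/270000 = 0.6852; (270000−120000)/270000 = 0.5556; (270000−160000)/270000 = 0.4074; (270000−195000)/270000 = 0.2778.
Raised to α = 0.5: 0.82776; 0.74536; 0.63828; 0.52705.
Sum = 2.738446; FGT(0.5) = 2.738446 / 8 = 0.342.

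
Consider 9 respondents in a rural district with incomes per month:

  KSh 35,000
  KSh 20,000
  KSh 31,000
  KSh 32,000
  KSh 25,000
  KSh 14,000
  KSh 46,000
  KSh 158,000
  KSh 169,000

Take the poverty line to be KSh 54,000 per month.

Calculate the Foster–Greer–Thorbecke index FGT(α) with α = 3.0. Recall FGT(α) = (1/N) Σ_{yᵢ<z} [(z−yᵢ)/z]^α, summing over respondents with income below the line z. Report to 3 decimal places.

0.111

Poor units: KSh 14,000, KSh 20,000, KSh 25,000, KSh 31,000, KSh 32,000, KSh 35,000, KSh 46,000 (q = 7 of N = 9).
Shortfall ratios: (54000−14000)/54000 = 0.7407; (54000−20000)/54000 = 0.6296; (54000−25000)/54000 = 0.5370; (54000−31000)/54000 = 0.4259; (54000−32000)/54000 = 0.4074; (54000−35000)/54000 = 0.3519; (54000−46000)/54000 = 0.1481.
Raised to α = 3.0: 0.40644; 0.24961; 0.15489; 0.07727; 0.06762; 0.04356; 0.00325.
Sum = 1.002636; FGT(3.0) = 1.002636 / 9 = 0.111.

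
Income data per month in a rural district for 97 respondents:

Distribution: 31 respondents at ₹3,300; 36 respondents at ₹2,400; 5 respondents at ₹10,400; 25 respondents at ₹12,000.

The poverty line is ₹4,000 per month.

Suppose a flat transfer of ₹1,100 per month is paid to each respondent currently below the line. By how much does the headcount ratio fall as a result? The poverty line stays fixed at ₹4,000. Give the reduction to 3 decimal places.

Before: below the line — 36×₹2,400, 31×₹3,300; headcount ratio = 0.69072.
After the ₹1,100 transfer: below the line — 36×₹3,500; headcount ratio = 0.37113.
Reduction = 0.69072 − 0.37113 = 0.320.

0.320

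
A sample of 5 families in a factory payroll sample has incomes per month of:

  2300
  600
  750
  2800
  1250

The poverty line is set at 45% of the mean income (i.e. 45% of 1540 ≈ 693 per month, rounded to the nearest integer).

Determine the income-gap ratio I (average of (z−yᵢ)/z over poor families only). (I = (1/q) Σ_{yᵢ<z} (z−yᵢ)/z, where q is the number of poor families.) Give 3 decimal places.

0.134

Poor units: 600 (q = 1 of N = 5).
Relative gaps: 0.1342; sum = 0.134199.
The income-gap ratio divides by q (the poor only): 0.134199 / 1 = 0.134.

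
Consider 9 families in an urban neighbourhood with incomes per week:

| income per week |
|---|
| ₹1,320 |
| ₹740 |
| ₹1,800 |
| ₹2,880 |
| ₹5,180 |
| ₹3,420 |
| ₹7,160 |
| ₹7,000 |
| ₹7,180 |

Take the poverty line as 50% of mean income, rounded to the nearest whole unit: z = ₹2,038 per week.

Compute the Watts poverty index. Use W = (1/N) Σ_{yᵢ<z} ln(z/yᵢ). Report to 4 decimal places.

0.1746

Incomes under z: ₹740, ₹1,320, ₹1,800 (q = 3 of N = 9).
Log shortfalls: ln(2038/740) = 1.0131; ln(2038/1320) = 0.4343; ln(2038/1800) = 0.1242.
W = 1.571593 / 9 = 0.1746.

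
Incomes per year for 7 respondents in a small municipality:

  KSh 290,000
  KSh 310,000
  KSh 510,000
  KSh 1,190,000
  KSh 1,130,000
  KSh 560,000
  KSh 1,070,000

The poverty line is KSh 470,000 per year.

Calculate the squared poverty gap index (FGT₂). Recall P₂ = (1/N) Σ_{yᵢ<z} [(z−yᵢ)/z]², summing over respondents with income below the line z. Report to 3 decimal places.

0.038

Below z: KSh 290,000, KSh 310,000 (q = 2 of N = 7).
Normalized shortfalls: (470000−290000)/470000 = 0.3830; (470000−310000)/470000 = 0.3404.
Squared: 0.1467; 0.1159.
Sum = 0.262562; P₂ = 0.262562 / 7 = 0.038.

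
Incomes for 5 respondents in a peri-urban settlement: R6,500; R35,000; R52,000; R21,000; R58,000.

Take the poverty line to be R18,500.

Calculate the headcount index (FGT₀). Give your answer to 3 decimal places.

1 of the 5 respondents have income below R18,500.
H = 1/5 = 0.200.

0.200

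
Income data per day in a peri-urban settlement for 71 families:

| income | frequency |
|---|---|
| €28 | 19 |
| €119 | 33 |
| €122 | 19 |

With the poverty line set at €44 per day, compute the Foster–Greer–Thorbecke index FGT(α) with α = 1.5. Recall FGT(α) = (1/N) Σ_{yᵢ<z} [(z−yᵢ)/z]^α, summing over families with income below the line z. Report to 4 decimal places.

Incomes under z: 19×€28 (q = 19 of N = 71).
Normalized shortfalls: (44−28)/44 = 0.3636 (×19).
Raised to α = 1.5: 0.21928 (×19).
Sum = 4.166339; FGT(1.5) = 4.166339 / 71 = 0.0587.

0.0587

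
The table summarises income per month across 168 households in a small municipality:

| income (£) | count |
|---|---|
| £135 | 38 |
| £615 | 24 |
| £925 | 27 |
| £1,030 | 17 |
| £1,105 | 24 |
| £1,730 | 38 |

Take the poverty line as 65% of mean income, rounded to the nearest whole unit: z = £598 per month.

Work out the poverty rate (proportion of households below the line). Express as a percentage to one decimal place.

22.6%

38 of the 168 households have income below £598.
H = 38/168 = 22.6%.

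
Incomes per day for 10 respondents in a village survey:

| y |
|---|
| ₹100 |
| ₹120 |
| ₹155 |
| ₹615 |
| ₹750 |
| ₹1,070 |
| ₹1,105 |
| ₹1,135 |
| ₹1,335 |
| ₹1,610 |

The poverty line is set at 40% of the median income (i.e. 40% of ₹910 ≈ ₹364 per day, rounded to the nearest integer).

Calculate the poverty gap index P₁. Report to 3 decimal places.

Below the line: ₹100, ₹120, ₹155 (q = 3 of N = 10).
Gap ratios (z−y)/z: (364−100)/364 = 0.7253; (364−120)/364 = 0.6703; (364−155)/364 = 0.5742.
Σ = 1.969780. Dividing by the full population N = 10 gives P₁ = 0.197.

0.197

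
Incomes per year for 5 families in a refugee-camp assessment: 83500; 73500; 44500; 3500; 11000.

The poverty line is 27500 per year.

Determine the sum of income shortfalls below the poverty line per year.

Poor units: 3500, 11000 (q = 2 of N = 5).
Individual gaps: 27500−3500 = 24000; 27500−11000 = 16500.
Aggregate gap = 40500.

40500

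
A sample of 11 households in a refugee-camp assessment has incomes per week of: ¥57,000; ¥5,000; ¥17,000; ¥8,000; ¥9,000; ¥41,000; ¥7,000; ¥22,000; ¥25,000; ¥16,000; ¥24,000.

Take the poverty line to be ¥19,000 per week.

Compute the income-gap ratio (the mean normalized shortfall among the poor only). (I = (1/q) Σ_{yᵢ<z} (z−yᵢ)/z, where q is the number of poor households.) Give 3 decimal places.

0.456

Poor units: ¥5,000, ¥7,000, ¥8,000, ¥9,000, ¥16,000, ¥17,000 (q = 6 of N = 11).
Relative gaps: 0.7368, 0.6316, 0.5789, 0.5263, 0.1579, 0.1053; sum = 2.736842.
I averages over the q = 6 poor units only: 2.736842 / 6 = 0.456.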